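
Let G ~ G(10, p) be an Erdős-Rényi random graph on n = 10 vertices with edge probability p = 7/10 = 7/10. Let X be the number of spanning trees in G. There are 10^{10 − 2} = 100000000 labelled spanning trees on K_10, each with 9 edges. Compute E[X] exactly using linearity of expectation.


K_10 has 10^{10 − 2} = 100000000 labelled spanning trees.
For each such spanning tree H, let X_H = 1 if all 9 edges of H are present in G. Then P[X_H = 1] = p^{9} = (7/10)^{9} = 40353607/1000000000.
Summing the indicators: E[X] = Σ_H E[X_H] = 100000000 · p^{9} = 100000000 · 40353607/1000000000 = 40353607/10.
Numerically: E[X] ≈ 4.04e+06.

E[X] = 100000000 · (7/10)^{9} = 40353607/10 ≈ 4.04e+06.


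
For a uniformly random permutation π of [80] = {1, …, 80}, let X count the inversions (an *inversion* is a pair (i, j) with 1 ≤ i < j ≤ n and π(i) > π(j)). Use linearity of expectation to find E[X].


Write X = Σ X_I over the C(80, 2) = 3160 pairs i < j, with X_I the indicator of one inversion.
There are 3160 indicators.
For each fixed pair i < j, the values π(i) and π(j) are two distinct elements of {1, …, 80} in uniformly random order; by symmetry P[π(i) > π(j)] = 1/2.
By linearity: E[X] = 3160 · (1/2) = C(80, 2) · (1/2) = 3160/2 = 1580 ≈ 1580.00000.

E[X] = 1580 = 1580.00000.


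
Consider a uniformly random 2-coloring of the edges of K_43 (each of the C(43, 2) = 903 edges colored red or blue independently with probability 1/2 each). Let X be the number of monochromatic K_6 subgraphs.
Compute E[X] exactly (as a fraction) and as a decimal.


Let X = Σ_S X_S over the C(43, 6) = 6096454 subsets S of size 6, where X_S = 1 if the K_6 on S is monochromatic.
For a fixed S, the K_6 on S has C(6, 2) = 15 edges. P[all 15 edges red] = (1/2)^15, and likewise for blue, so P[monochromatic] = 2·(1/2)^15 = 2^{1 − 15} = 1/16384.
By linearity: E[X] = C(43, 6) · 2^{1 − 15} = 6096454 · 1/16384 = 3048227/8192.
Numerically: E[X] ≈ 372.09802.

E[X] = C(43,6)·2^(1−C(6,2)) = 3048227/8192 ≈ 372.09802.


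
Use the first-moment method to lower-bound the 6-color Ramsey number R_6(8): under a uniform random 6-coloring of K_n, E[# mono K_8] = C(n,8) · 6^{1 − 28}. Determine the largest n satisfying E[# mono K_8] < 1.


We need C(n, 8) · 6^{1 − 28} < 1, i.e. C(n, 8) < 6^{28 − 1} = 1023490369077469249536.
Check values of n near the boundary:
  n = 1594: C(1594, 8) = 1015652773590544255167; 1015652773590544255167 < 1023490369077469249536? YES
  n = 1595: C(1595, 8) = 1020772636343363633895; 1020772636343363633895 < 1023490369077469249536? YES
  n = 1596: C(1596, 8) = 1025915067760710553965; 1025915067760710553965 < 1023490369077469249536? NO
The largest n with C(n, 8) < 1023490369077469249536 is n = 1595 (where E[X] = 113419181815929292655/113721152119718805504 ≈ 0.997345). Hence R_6(8) > 1595, i.e. R_6(8) ≥ 1596.

Largest n = 1595; hence R_6(8) > 1595.


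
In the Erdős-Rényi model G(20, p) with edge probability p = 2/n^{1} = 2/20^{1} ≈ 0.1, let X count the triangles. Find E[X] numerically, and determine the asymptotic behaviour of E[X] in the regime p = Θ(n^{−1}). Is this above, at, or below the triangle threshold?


Number of potential triangles: C(20, 3) = 1140.
Each occurs with probability p³ ≈ (0.1)³ ≈ 1.0000000e-03.
By linearity: E[X] = C(20, 3)·p³ ≈ 1140 · 1.0000000e-03 ≈ 1.14000.
Here α = 1, so p = 2/n is exactly at the triangle threshold p ~ 1/n. Asymptotically E[X] → c³/6 = 2³/6 = 4/3 ≈ 1.33333, a bounded constant. In this regime the triangle count is asymptotically Poisson(c³/6).

E[X] ≈ 1.14000; in regime p = Θ(1/n^{1}) E[X] stays bounded (at the triangle threshold p ~ 1/n).


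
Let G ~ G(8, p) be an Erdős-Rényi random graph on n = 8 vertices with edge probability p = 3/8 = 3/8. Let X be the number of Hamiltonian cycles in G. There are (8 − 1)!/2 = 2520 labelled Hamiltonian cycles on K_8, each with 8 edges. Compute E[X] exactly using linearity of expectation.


K_8 has (8 − 1)!/2 = 2520 labelled Hamiltonian cycles.
For each such Hamiltonian cycle H, let X_H = 1 if all 8 edges of H are present in G. Then P[X_H = 1] = p^{8} = (3/8)^{8} = 6561/16777216.
By linearity of expectation: E[X] = Σ_H E[X_H] = 2520 · p^{8} = 2520 · 6561/16777216 = 2066715/2097152.
Numerically: E[X] ≈ 0.9855.

E[X] = 2520 · (3/8)^{8} = 2066715/2097152 ≈ 0.9855.


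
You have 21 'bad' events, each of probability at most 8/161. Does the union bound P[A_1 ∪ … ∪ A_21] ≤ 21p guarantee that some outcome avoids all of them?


Union bound: P[∪_{i=1}^{21} A_i] ≤ Σ_i P[A_i] ≤ 21·p = 21·(8/161) = 24/23.
Numerically: 24/23 ≈ 1.04348.
Is 24/23 < 1? NO.
Since the bound 24/23 is ≥ 1, the union bound is uninformative here; it does NOT by itself certify existence.

21·p = 24/23 ≈ 1.04348; existence NOT certified by the union bound.


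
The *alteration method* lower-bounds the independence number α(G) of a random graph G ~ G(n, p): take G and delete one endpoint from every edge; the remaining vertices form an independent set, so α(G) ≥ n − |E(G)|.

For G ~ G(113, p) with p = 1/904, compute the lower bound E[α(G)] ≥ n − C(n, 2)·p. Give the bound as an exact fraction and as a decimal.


E[|E(G)|] = C(113, 2)·p = 6328 · (1/904) = 7.
E[α(G)] ≥ n − E[|E(G)|] = 113 − 7 = 106.
Numerically: ≈ 106.000.
(This is only a lower bound; the true E[α(G)] may be larger.)

E[α(G)] ≥ 106 ≈ 106.000.


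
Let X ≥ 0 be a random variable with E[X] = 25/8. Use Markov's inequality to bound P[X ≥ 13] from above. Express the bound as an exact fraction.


μ = E[X] = 25/8, a = 13.
Markov: P[X ≥ 13] ≤ μ/a = (25/8)/13 = 25/104.
Numerically: ≈ 0.24038.
(Since a = 13 > μ = 3.12500, the bound 25/104 is < 1 and informative.)

P[X ≥ 13] ≤ 25/104 ≈ 0.24038.


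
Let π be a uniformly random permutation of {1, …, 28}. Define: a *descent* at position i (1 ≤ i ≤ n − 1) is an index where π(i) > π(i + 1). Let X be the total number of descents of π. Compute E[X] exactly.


Write X = Σ X_I over i = 1, …, 27, with X_I the indicator of one descent.
There are 27 indicators.
For each fixed i, the pair (π(i), π(i+1)) is a uniformly random ordered pair of distinct values from {1, …, 28}; by symmetry P[π(i) > π(i+1)] = 1/2.
By linearity: E[X] = 27 · (1/2) = (28 − 1) · (1/2) = 27/2 ≈ 13.5000.

E[X] = 27/2 = 13.5000.


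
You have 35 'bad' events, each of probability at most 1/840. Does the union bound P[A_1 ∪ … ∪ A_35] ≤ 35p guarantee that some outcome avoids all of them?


Union bound: P[∪_{i=1}^{35} A_i] ≤ Σ_i P[A_i] ≤ 35·p = 35·(1/840) = 1/24.
Numerically: 1/24 ≈ 0.042.
Is 1/24 < 1? YES.
Since P[∪ A_i] ≤ 1/24 < 1, the complement has P[∩ A_i^c] ≥ 1 − 1/24 = 23/24 > 0, so some outcome avoids every A_i.

35·p = 1/24 ≈ 0.042; existence CERTIFIED by the union bound.


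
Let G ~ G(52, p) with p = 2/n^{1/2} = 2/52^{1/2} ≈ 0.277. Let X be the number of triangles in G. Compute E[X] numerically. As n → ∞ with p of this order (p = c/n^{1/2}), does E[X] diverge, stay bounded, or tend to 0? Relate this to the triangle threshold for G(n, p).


Number of potential triangles: C(52, 3) = 22100.
Each occurs with probability p³ ≈ (0.277)³ ≈ 2.13346e-02.
By linearity: E[X] = C(52, 3)·p³ ≈ 22100 · 2.13346e-02 ≈ 471.495.
Since α = 1/2 < 1, p = c/n^{1/2} ≫ 1/n is above the triangle threshold p ~ 1/n. Asymptotically E[X] ~ (c³/6)·n^{3(1−α)} = (2³/6)·n^{1.5} → ∞; triangles are abundant w.h.p.

E[X] ≈ 471.495; in regime p = Θ(1/n^{1/2}) E[X] diverges (above the triangle threshold p ~ 1/n).


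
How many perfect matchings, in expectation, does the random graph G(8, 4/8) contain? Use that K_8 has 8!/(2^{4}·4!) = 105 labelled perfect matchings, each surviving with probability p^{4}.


K_8 has 8!/(2^{4}·4!) = 105 labelled perfect matchings.
For each such perfect matching H, let X_H = 1 if all 4 edges of H are present in G. Then P[X_H = 1] = p^{4} = (1/2)^{4} = 1/16.
By linearity of expectation: E[X] = Σ_H E[X_H] = 105 · p^{4} = 105 · 1/16 = 105/16.
Numerically: E[X] ≈ 6.562.

E[X] = 105 · (1/2)^{4} = 105/16 ≈ 6.562.


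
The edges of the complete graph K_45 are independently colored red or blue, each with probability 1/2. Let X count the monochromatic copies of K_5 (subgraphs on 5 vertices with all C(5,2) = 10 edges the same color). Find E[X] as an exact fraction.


Let X = Σ_S X_S over the C(45, 5) = 1221759 subsets S of size 5, where X_S = 1 if the K_5 on S is monochromatic.
For a fixed S, the K_5 on S has C(5, 2) = 10 edges. P[all 10 edges red] = (1/2)^10, and likewise for blue, so P[monochromatic] = 2·(1/2)^10 = 2^{1 − 10} = 1/512.
By linearity: E[X] = C(45, 5) · 2^{1 − 10} = 1221759 · 1/512 = 1221759/512.
Numerically: E[X] ≈ 2386.2480.

E[X] = C(45,5)·2^(1−C(5,2)) = 1221759/512 ≈ 2386.2480.


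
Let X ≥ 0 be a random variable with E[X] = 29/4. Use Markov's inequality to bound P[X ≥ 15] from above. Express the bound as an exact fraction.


μ = E[X] = 29/4, a = 15.
Markov: P[X ≥ 15] ≤ μ/a = (29/4)/15 = 29/60.
Numerically: ≈ 0.48333.
(Since a = 15 > μ = 7.25000, the bound 29/60 is < 1 and informative.)

P[X ≥ 15] ≤ 29/60 ≈ 0.48333.


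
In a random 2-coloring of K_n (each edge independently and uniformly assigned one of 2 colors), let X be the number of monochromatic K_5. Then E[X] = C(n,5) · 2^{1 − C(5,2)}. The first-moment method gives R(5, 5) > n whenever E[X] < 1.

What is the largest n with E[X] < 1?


We need C(n, 5) · 2^{1 − 10} < 1, i.e. C(n, 5) < 2^{10 − 1} = 512.
Check values of n near the boundary:
  n = 6: C(6, 5) = 6; 6 < 512? YES
  n = 7: C(7, 5) = 21; 21 < 512? YES
  n = 8: C(8, 5) = 56; 56 < 512? YES
  n = 9: C(9, 5) = 126; 126 < 512? YES
  n = 10: C(10, 5) = 252; 252 < 512? YES
  n = 11: C(11, 5) = 462; 462 < 512? YES
  n = 12: C(12, 5) = 792; 792 < 512? NO
  n = 13: C(13, 5) = 1287; 1287 < 512? NO
The largest n with C(n, 5) < 512 is n = 11 (where E[X] = 231/256 ≈ 0.902344). Hence R(5, 5) > 11, i.e. R(5, 5) ≥ 12.

Largest n = 11; hence R(5, 5) > 11.


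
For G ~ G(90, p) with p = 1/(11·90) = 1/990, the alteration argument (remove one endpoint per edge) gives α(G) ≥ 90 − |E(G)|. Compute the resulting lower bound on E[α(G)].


E[|E(G)|] = C(90, 2)·p = 4005 · (1/990) = 89/22.
E[α(G)] ≥ n − E[|E(G)|] = 90 − 89/22 = 1891/22.
Numerically: ≈ 85.955.
(This is only a lower bound; the true E[α(G)] may be larger.)

E[α(G)] ≥ 1891/22 ≈ 85.955.


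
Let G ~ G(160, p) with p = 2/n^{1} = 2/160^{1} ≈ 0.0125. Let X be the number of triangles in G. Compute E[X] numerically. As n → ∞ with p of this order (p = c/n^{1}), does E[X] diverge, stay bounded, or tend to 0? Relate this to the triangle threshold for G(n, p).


Number of potential triangles: C(160, 3) = 669920.
Each occurs with probability p³ ≈ (0.0125)³ ≈ 1.95313e-06.
By linearity: E[X] = C(160, 3)·p³ ≈ 669920 · 1.95313e-06 ≈ 1.308.
Here α = 1, so p = 2/n is exactly at the triangle threshold p ~ 1/n. Asymptotically E[X] → c³/6 = 2³/6 = 4/3 ≈ 1.333, a bounded constant. In this regime the triangle count is asymptotically Poisson(c³/6).

E[X] ≈ 1.308; in regime p = Θ(1/n^{1}) E[X] stays bounded (at the triangle threshold p ~ 1/n).


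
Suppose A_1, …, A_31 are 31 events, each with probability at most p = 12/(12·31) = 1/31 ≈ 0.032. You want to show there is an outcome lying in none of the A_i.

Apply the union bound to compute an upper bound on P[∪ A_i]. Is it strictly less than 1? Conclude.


Union bound: P[∪_{i=1}^{31} A_i] ≤ Σ_i P[A_i] ≤ 31·p = 31·(1/31) = 1.
Numerically: 1 ≈ 1.000.
Is 1 < 1? NO.
Since the bound 1 is ≥ 1, the union bound is uninformative here; it does NOT by itself certify existence.

31·p = 1 ≈ 1.000; existence NOT certified by the union bound.


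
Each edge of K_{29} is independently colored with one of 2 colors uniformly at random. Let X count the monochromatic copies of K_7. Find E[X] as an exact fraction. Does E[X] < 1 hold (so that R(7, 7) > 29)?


E[X] = C(29, 7) · 2^{1 − 21} = 1560780 · 2^{−20} = 1560780/1048576.
As a reduced fraction: E[X] = 390195/262144 ≈ 1.488476.
Is E[X] < 1? NO.
Since E[X] ≥ 1, the first-moment bound is inconclusive at n = 29; it does NOT by itself certify R(7, 7) > 29.

E[X] = 390195/262144 ≈ 1.488476; E[X] ≥ 1; first-moment method inconclusive here.


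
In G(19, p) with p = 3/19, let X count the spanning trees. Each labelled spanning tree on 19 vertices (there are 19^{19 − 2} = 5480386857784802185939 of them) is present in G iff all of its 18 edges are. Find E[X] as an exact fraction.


K_19 has 19^{19 − 2} = 5480386857784802185939 labelled spanning trees.
For each such spanning tree H, let X_H = 1 if all 18 edges of H are present in G. Then P[X_H = 1] = p^{18} = (3/19)^{18} = 387420489/104127350297911241532841.
Summing the indicators: E[X] = Σ_H E[X_H] = 5480386857784802185939 · p^{18} = 5480386857784802185939 · 387420489/104127350297911241532841 = 387420489/19.
Numerically: E[X] ≈ 2.04e+07.

E[X] = 5480386857784802185939 · (3/19)^{18} = 387420489/19 ≈ 2.04e+07.


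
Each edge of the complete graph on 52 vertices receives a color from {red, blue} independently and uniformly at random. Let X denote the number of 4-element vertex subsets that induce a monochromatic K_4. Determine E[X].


Let X = Σ_S X_S over the C(52, 4) = 270725 subsets S of size 4, where X_S = 1 if the K_4 on S is monochromatic.
For a fixed S, the K_4 on S has C(4, 2) = 6 edges. P[all 6 edges red] = (1/2)^6, and likewise for blue, so P[monochromatic] = 2·(1/2)^6 = 2^{1 − 6} = 1/32.
Summing: E[X] = C(52, 4) · 2^{1 − 6} = 270725 · 1/32 = 270725/32.
Numerically: E[X] ≈ 8460.156.

E[X] = C(52,4)·2^(1−C(4,2)) = 270725/32 ≈ 8460.156.


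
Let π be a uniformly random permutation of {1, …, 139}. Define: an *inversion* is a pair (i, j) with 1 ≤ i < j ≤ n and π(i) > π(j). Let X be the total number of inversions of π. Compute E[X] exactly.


Write X = Σ X_I over the C(139, 2) = 9591 pairs i < j, with X_I the indicator of one inversion.
There are 9591 indicators.
For each fixed pair i < j, the values π(i) and π(j) are two distinct elements of {1, …, 139} in uniformly random order; by symmetry P[π(i) > π(j)] = 1/2.
By linearity: E[X] = 9591 · (1/2) = C(139, 2) · (1/2) = 9591/2 = 9591/2 ≈ 4795.5000.

E[X] = 9591/2 = 4795.5000.


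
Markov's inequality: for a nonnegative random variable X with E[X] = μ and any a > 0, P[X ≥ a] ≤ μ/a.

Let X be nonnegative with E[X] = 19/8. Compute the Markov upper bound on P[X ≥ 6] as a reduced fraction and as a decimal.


μ = E[X] = 19/8, a = 6.
Markov: P[X ≥ 6] ≤ μ/a = (19/8)/6 = 19/48.
Numerically: ≈ 0.3958.
(Since a = 6 > μ = 2.3750, the bound 19/48 is < 1 and informative.)

P[X ≥ 6] ≤ 19/48 ≈ 0.3958.


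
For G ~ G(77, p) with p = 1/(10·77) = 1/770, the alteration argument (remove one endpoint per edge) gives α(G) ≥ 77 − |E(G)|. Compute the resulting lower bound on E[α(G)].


E[|E(G)|] = C(77, 2)·p = 2926 · (1/770) = 19/5.
E[α(G)] ≥ n − E[|E(G)|] = 77 − 19/5 = 366/5.
Numerically: ≈ 73.200.
(This is only a lower bound; the true E[α(G)] may be larger.)

E[α(G)] ≥ 366/5 ≈ 73.200.


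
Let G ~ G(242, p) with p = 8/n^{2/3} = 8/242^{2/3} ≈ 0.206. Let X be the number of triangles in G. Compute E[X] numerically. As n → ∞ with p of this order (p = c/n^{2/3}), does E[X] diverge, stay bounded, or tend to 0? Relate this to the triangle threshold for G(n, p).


Number of potential triangles: C(242, 3) = 2332880.
Each occurs with probability p³ ≈ (0.206)³ ≈ 8.742572e-03.
By linearity: E[X] = C(242, 3)·p³ ≈ 2332880 · 8.742572e-03 ≈ 20395.3719.
Since α = 2/3 < 1, p = c/n^{2/3} ≫ 1/n is above the triangle threshold p ~ 1/n. Asymptotically E[X] ~ (c³/6)·n^{3(1−α)} = (8³/6)·n^{1} → ∞; triangles are abundant w.h.p.

E[X] ≈ 20395.3719; in regime p = Θ(1/n^{2/3}) E[X] diverges (above the triangle threshold p ~ 1/n).


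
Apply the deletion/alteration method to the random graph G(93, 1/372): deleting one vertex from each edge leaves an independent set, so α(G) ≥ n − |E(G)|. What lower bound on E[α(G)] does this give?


E[|E(G)|] = C(93, 2)·p = 4278 · (1/372) = 23/2.
E[α(G)] ≥ n − E[|E(G)|] = 93 − 23/2 = 163/2.
Numerically: ≈ 81.500000.
(This is only a lower bound; the true E[α(G)] may be larger.)

E[α(G)] ≥ 163/2 ≈ 81.500000.


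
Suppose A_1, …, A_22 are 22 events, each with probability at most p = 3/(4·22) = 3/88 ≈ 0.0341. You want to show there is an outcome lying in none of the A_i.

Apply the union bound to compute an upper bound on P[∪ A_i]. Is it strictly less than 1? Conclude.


Union bound: P[∪_{i=1}^{22} A_i] ≤ Σ_i P[A_i] ≤ 22·p = 22·(3/88) = 3/4.
Numerically: 3/4 ≈ 0.7500.
Is 3/4 < 1? YES.
Since P[∪ A_i] ≤ 3/4 < 1, the complement has P[∩ A_i^c] ≥ 1 − 3/4 = 1/4 > 0, so some outcome avoids every A_i.

22·p = 3/4 ≈ 0.7500; existence CERTIFIED by the union bound.


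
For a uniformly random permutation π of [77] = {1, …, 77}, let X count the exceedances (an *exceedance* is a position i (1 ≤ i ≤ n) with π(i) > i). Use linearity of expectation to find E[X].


Write X = Σ_{i=1}^{77} X_i, where X_i = 1_{π(i) > i}.
For each fixed i, π(i) is uniform over {1, …, 77} (marginal of a uniform permutation), so P[π(i) > i] = (n − i)/n. Summing: Σ_{i=1}^{77} (n − i)/n = (0 + 1 + … + 76)/77 = 77(77 − 1)/(2·77) = (77 − 1)/2.
Hence E[X] = Σ_{i=1}^{77} (77 − i)/77 = 38 ≈ 38.000.

E[X] = 38 = 38.000.


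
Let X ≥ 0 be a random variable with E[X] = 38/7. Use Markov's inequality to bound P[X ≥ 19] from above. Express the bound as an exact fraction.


μ = E[X] = 38/7, a = 19.
Markov: P[X ≥ 19] ≤ μ/a = (38/7)/19 = 2/7.
Numerically: ≈ 0.285714.
(Since a = 19 > μ = 5.428571, the bound 2/7 is < 1 and informative.)

P[X ≥ 19] ≤ 2/7 ≈ 0.285714.


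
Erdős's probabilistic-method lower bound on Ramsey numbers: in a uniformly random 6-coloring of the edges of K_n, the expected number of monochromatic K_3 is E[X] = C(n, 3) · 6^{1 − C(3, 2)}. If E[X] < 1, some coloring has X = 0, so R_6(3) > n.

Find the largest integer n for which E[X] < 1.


We need C(n, 3) · 6^{1 − 3} < 1, i.e. C(n, 3) < 6^{3 − 1} = 36.
Check values of n near the boundary:
  n = 4: C(4, 3) = 4; 4 < 36? YES
  n = 5: C(5, 3) = 10; 10 < 36? YES
  n = 6: C(6, 3) = 20; 20 < 36? YES
  n = 7: C(7, 3) = 35; 35 < 36? YES
  n = 8: C(8, 3) = 56; 56 < 36? NO
The largest n with C(n, 3) < 36 is n = 7 (where E[X] = 35/36 ≈ 0.9722). Hence R_6(3) > 7, i.e. R_6(3) ≥ 8.

Largest n = 7; hence R_6(3) > 7.


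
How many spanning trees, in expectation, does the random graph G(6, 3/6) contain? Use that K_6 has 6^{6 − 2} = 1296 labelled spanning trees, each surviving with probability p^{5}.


K_6 has 6^{6 − 2} = 1296 labelled spanning trees.
For each such spanning tree H, let X_H = 1 if all 5 edges of H are present in G. Then P[X_H = 1] = p^{5} = (1/2)^{5} = 1/32.
Summing the indicators: E[X] = Σ_H E[X_H] = 1296 · p^{5} = 1296 · 1/32 = 81/2.
Numerically: E[X] ≈ 40.5.

E[X] = 1296 · (1/2)^{5} = 81/2 ≈ 40.5.


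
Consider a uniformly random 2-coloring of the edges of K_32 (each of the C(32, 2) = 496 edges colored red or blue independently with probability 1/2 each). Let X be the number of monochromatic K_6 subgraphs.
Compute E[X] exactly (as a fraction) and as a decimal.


Let X = Σ_S X_S over the C(32, 6) = 906192 subsets S of size 6, where X_S = 1 if the K_6 on S is monochromatic.
For a fixed S, the K_6 on S has C(6, 2) = 15 edges. P[all 15 edges red] = (1/2)^15, and likewise for blue, so P[monochromatic] = 2·(1/2)^15 = 2^{1 − 15} = 1/16384.
Summing: E[X] = C(32, 6) · 2^{1 − 15} = 906192 · 1/16384 = 56637/1024.
Numerically: E[X] ≈ 55.3096.

E[X] = C(32,6)·2^(1−C(6,2)) = 56637/1024 ≈ 55.3096.


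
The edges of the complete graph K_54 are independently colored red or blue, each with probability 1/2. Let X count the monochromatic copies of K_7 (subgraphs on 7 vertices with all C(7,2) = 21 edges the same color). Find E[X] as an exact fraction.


Let X = Σ_S X_S over the C(54, 7) = 177100560 subsets S of size 7, where X_S = 1 if the K_7 on S is monochromatic.
For a fixed S, the K_7 on S has C(7, 2) = 21 edges. P[all 21 edges red] = (1/2)^21, and likewise for blue, so P[monochromatic] = 2·(1/2)^21 = 2^{1 − 21} = 1/1048576.
Summing: E[X] = C(54, 7) · 2^{1 − 21} = 177100560 · 1/1048576 = 11068785/65536.
Numerically: E[X] ≈ 168.8963.

E[X] = C(54,7)·2^(1−C(7,2)) = 11068785/65536 ≈ 168.8963.


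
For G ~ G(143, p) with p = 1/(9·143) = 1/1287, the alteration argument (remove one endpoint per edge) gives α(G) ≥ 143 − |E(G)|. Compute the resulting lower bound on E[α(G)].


E[|E(G)|] = C(143, 2)·p = 10153 · (1/1287) = 71/9.
E[α(G)] ≥ n − E[|E(G)|] = 143 − 71/9 = 1216/9.
Numerically: ≈ 135.11111.
(This is only a lower bound; the true E[α(G)] may be larger.)

E[α(G)] ≥ 1216/9 ≈ 135.11111.


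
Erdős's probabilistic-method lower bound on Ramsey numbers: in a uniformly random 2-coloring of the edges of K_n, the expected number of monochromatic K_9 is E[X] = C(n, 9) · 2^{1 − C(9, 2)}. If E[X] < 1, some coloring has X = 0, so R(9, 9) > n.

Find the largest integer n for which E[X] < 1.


We need C(n, 9) · 2^{1 − 36} < 1, i.e. C(n, 9) < 2^{36 − 1} = 34359738368.
Check values of n near the boundary:
  n = 62: C(62, 9) = 20286591270; 20286591270 < 34359738368? YES
  n = 63: C(63, 9) = 23667689815; 23667689815 < 34359738368? YES
  n = 64: C(64, 9) = 27540584512; 27540584512 < 34359738368? YES
  n = 65: C(65, 9) = 31966749880; 31966749880 < 34359738368? YES
  n = 66: C(66, 9) = 37014131440; 37014131440 < 34359738368? NO
  n = 67: C(67, 9) = 42757703560; 42757703560 < 34359738368? NO
  n = 68: C(68, 9) = 49280065120; 49280065120 < 34359738368? NO
The largest n with C(n, 9) < 34359738368 is n = 65 (where E[X] = 3995843735/4294967296 ≈ 0.930355). Hence R(9, 9) > 65, i.e. R(9, 9) ≥ 66.

Largest n = 65; hence R(9, 9) > 65.


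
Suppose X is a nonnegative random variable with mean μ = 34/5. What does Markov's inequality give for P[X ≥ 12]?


μ = E[X] = 34/5, a = 12.
Markov: P[X ≥ 12] ≤ μ/a = (34/5)/12 = 17/30.
Numerically: ≈ 0.5667.
(Since a = 12 > μ = 6.8000, the bound 17/30 is < 1 and informative.)

P[X ≥ 12] ≤ 17/30 ≈ 0.5667.


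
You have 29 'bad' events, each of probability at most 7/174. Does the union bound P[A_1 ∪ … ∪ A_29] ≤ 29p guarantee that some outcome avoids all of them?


Union bound: P[∪_{i=1}^{29} A_i] ≤ Σ_i P[A_i] ≤ 29·p = 29·(7/174) = 7/6.
Numerically: 7/6 ≈ 1.16667.
Is 7/6 < 1? NO.
Since the bound 7/6 is ≥ 1, the union bound is uninformative here; it does NOT by itself certify existence.

29·p = 7/6 ≈ 1.16667; existence NOT certified by the union bound.


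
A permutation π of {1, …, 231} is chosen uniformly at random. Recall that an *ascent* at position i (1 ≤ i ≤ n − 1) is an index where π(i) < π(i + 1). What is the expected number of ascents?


Write X = Σ X_I over i = 1, …, 230, with X_I the indicator of one ascent.
There are 230 indicators.
For each fixed i, the pair (π(i), π(i+1)) is a uniformly random ordered pair of distinct values from {1, …, 231}; by symmetry P[π(i) < π(i+1)] = 1/2.
By linearity: E[X] = 230 · (1/2) = (231 − 1) · (1/2) = 115 ≈ 115.0000.

E[X] = 115 = 115.0000.


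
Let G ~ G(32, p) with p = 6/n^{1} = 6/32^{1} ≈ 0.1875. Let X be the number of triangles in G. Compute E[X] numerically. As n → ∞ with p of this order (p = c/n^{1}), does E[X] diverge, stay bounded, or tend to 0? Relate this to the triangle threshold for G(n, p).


Number of potential triangles: C(32, 3) = 4960.
Each occurs with probability p³ ≈ (0.1875)³ ≈ 6.5917969e-03.
By linearity: E[X] = C(32, 3)·p³ ≈ 4960 · 6.5917969e-03 ≈ 32.69531.
Here α = 1, so p = 6/n is exactly at the triangle threshold p ~ 1/n. Asymptotically E[X] → c³/6 = 6³/6 = 36 ≈ 36.00000, a bounded constant. In this regime the triangle count is asymptotically Poisson(c³/6).

E[X] ≈ 32.69531; in regime p = Θ(1/n^{1}) E[X] stays bounded (at the triangle threshold p ~ 1/n).


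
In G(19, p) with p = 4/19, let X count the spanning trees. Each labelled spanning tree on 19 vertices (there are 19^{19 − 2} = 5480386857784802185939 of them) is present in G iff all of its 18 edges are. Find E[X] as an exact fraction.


K_19 has 19^{19 − 2} = 5480386857784802185939 labelled spanning trees.
For each such spanning tree H, let X_H = 1 if all 18 edges of H are present in G. Then P[X_H = 1] = p^{18} = (4/19)^{18} = 68719476736/104127350297911241532841.
Summing the indicators: E[X] = Σ_H E[X_H] = 5480386857784802185939 · p^{18} = 5480386857784802185939 · 68719476736/104127350297911241532841 = 68719476736/19.
Numerically: E[X] ≈ 3.61681e+09.

E[X] = 5480386857784802185939 · (4/19)^{18} = 68719476736/19 ≈ 3.61681e+09.


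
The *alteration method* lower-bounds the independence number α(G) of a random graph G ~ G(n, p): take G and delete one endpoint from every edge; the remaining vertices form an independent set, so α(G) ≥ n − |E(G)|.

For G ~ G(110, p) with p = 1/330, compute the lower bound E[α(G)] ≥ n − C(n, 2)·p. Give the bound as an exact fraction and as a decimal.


E[|E(G)|] = C(110, 2)·p = 5995 · (1/330) = 109/6.
E[α(G)] ≥ n − E[|E(G)|] = 110 − 109/6 = 551/6.
Numerically: ≈ 91.8333.
(This is only a lower bound; the true E[α(G)] may be larger.)

E[α(G)] ≥ 551/6 ≈ 91.8333.


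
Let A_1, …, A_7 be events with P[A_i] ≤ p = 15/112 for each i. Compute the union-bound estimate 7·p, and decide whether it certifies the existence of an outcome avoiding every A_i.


Union bound: P[∪_{i=1}^{7} A_i] ≤ Σ_i P[A_i] ≤ 7·p = 7·(15/112) = 15/16.
Numerically: 15/16 ≈ 0.937500.
Is 15/16 < 1? YES.
Since P[∪ A_i] ≤ 15/16 < 1, the complement has P[∩ A_i^c] ≥ 1 − 15/16 = 1/16 > 0, so some outcome avoids every A_i.

7·p = 15/16 ≈ 0.937500; existence CERTIFIED by the union bound.


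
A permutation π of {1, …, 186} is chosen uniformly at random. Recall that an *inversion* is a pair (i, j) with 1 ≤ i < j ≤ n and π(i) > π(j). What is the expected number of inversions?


Write X = Σ X_I over the C(186, 2) = 17205 pairs i < j, with X_I the indicator of one inversion.
There are 17205 indicators.
For each fixed pair i < j, the values π(i) and π(j) are two distinct elements of {1, …, 186} in uniformly random order; by symmetry P[π(i) > π(j)] = 1/2.
By linearity: E[X] = 17205 · (1/2) = C(186, 2) · (1/2) = 17205/2 = 17205/2 ≈ 8602.500.

E[X] = 17205/2 = 8602.500.


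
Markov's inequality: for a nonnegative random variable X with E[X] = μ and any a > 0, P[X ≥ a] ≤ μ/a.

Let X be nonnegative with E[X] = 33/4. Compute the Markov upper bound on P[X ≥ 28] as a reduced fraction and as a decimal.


μ = E[X] = 33/4, a = 28.
Markov: P[X ≥ 28] ≤ μ/a = (33/4)/28 = 33/112.
Numerically: ≈ 0.294643.
(Since a = 28 > μ = 8.250000, the bound 33/112 is < 1 and informative.)

P[X ≥ 28] ≤ 33/112 ≈ 0.294643.


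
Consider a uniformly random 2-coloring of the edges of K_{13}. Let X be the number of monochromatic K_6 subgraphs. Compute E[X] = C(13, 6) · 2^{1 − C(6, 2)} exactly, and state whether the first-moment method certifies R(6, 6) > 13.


E[X] = C(13, 6) · 2^{1 − 15} = 1716 · 2^{−14} = 1716/16384.
As a reduced fraction: E[X] = 429/4096 ≈ 0.104736.
Is E[X] < 1? YES.
Since E[X] < 1, there exists a 2-coloring of K_{13} with no monochromatic K_6; hence R(6, 6) > 13.

E[X] = 429/4096 ≈ 0.104736; E[X] < 1, so R(6, 6) > 13.


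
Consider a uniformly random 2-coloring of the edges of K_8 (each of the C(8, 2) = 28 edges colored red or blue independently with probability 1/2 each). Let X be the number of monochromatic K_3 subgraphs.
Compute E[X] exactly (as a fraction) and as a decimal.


Let X = Σ_S X_S over the C(8, 3) = 56 subsets S of size 3, where X_S = 1 if the K_3 on S is monochromatic.
For a fixed S, the K_3 on S has C(3, 2) = 3 edges. P[all 3 edges red] = (1/2)^3, and likewise for blue, so P[monochromatic] = 2·(1/2)^3 = 2^{1 − 3} = 1/4.
By linearity: E[X] = C(8, 3) · 2^{1 − 3} = 56 · 1/4 = 14.
Numerically: E[X] ≈ 14.000.

E[X] = C(8,3)·2^(1−C(3,2)) = 14 ≈ 14.000.


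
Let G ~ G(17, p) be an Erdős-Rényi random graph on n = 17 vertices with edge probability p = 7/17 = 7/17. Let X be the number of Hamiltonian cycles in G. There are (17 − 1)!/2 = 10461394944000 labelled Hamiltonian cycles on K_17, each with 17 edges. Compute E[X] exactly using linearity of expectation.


K_17 has (17 − 1)!/2 = 10461394944000 labelled Hamiltonian cycles.
For each such Hamiltonian cycle H, let X_H = 1 if all 17 edges of H are present in G. Then P[X_H = 1] = p^{17} = (7/17)^{17} = 232630513987207/827240261886336764177.
By linearity of expectation: E[X] = Σ_H E[X_H] = 10461394944000 · p^{17} = 10461394944000 · 232630513987207/827240261886336764177 = 2433639682845888590481408000/827240261886336764177.
Numerically: E[X] ≈ 2.942e+06.

E[X] = 10461394944000 · (7/17)^{17} = 2433639682845888590481408000/827240261886336764177 ≈ 2.942e+06.


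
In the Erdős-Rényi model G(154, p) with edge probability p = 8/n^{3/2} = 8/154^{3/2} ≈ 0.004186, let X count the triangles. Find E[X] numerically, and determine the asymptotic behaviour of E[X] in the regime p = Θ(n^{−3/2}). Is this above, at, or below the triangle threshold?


Number of potential triangles: C(154, 3) = 596904.
Each occurs with probability p³ ≈ (0.004186)³ ≈ 7.335449e-08.
By linearity: E[X] = C(154, 3)·p³ ≈ 596904 · 7.335449e-08 ≈ 0.0438.
Since α = 3/2 > 1, p = c/n^{3/2} = o(1/n) is below the triangle threshold p ~ 1/n. Asymptotically E[X] ~ (c³/6)·n^{3(1−α)} = (8³/6)·n^{-1.5} → 0, so by Markov's inequality G has no triangles w.h.p.

E[X] ≈ 0.0438; in regime p = Θ(1/n^{3/2}) E[X] tends to 0 (below the triangle threshold p ~ 1/n).


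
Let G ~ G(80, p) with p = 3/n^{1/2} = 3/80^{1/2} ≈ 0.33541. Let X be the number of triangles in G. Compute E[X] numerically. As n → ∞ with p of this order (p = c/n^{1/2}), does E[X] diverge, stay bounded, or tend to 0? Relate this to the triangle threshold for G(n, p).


Number of potential triangles: C(80, 3) = 82160.
Each occurs with probability p³ ≈ (0.33541)³ ≈ 3.7733647e-02.
By linearity: E[X] = C(80, 3)·p³ ≈ 82160 · 3.7733647e-02 ≈ 3100.19645.
Since α = 1/2 < 1, p = c/n^{1/2} ≫ 1/n is above the triangle threshold p ~ 1/n. Asymptotically E[X] ~ (c³/6)·n^{3(1−α)} = (3³/6)·n^{1.5} → ∞; triangles are abundant w.h.p.

E[X] ≈ 3100.19645; in regime p = Θ(1/n^{1/2}) E[X] diverges (above the triangle threshold p ~ 1/n).


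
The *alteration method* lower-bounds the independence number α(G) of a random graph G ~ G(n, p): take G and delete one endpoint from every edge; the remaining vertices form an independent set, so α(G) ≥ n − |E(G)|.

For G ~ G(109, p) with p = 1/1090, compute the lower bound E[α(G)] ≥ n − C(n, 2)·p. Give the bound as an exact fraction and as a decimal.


E[|E(G)|] = C(109, 2)·p = 5886 · (1/1090) = 27/5.
E[α(G)] ≥ n − E[|E(G)|] = 109 − 27/5 = 518/5.
Numerically: ≈ 103.600000.
(This is only a lower bound; the true E[α(G)] may be larger.)

E[α(G)] ≥ 518/5 ≈ 103.600000.


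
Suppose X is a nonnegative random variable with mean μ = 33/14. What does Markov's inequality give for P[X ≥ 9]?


μ = E[X] = 33/14, a = 9.
Markov: P[X ≥ 9] ≤ μ/a = (33/14)/9 = 11/42.
Numerically: ≈ 0.26190.
(Since a = 9 > μ = 2.35714, the bound 11/42 is < 1 and informative.)

P[X ≥ 9] ≤ 11/42 ≈ 0.26190.


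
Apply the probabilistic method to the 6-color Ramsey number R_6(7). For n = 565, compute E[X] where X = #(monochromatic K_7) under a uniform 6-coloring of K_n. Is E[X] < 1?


E[X] = C(565, 7) · 6^{1 − 21} = 3513212521235560 · 6^{−20} = 3513212521235560/3656158440062976.
As a reduced fraction: E[X] = 439151565154445/457019805007872 ≈ 0.9609.
Is E[X] < 1? YES.
Since E[X] < 1, there exists a 6-coloring of K_{565} with no monochromatic K_7; hence R_6(7) > 565.

E[X] = 439151565154445/457019805007872 ≈ 0.9609; E[X] < 1, so R_6(7) > 565.


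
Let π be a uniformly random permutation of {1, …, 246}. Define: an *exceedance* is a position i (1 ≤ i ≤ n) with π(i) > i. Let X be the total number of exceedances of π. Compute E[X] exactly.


Write X = Σ_{i=1}^{246} X_i, where X_i = 1_{π(i) > i}.
For each fixed i, π(i) is uniform over {1, …, 246} (marginal of a uniform permutation), so P[π(i) > i] = (n − i)/n. Summing: Σ_{i=1}^{246} (n − i)/n = (0 + 1 + … + 245)/246 = 246(246 − 1)/(2·246) = (246 − 1)/2.
Hence E[X] = Σ_{i=1}^{246} (246 − i)/246 = 245/2 ≈ 122.50000.

E[X] = 245/2 = 122.50000.


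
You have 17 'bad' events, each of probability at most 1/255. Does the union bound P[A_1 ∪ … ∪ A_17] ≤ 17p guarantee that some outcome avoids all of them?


Union bound: P[∪_{i=1}^{17} A_i] ≤ Σ_i P[A_i] ≤ 17·p = 17·(1/255) = 1/15.
Numerically: 1/15 ≈ 0.06667.
Is 1/15 < 1? YES.
Since P[∪ A_i] ≤ 1/15 < 1, the complement has P[∩ A_i^c] ≥ 1 − 1/15 = 14/15 > 0, so some outcome avoids every A_i.

17·p = 1/15 ≈ 0.06667; existence CERTIFIED by the union bound.


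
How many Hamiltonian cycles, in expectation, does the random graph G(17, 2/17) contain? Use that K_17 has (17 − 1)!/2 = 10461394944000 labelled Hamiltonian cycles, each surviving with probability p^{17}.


K_17 has (17 − 1)!/2 = 10461394944000 labelled Hamiltonian cycles.
For each such Hamiltonian cycle H, let X_H = 1 if all 17 edges of H are present in G. Then P[X_H = 1] = p^{17} = (2/17)^{17} = 131072/827240261886336764177.
Summing the indicators: E[X] = Σ_H E[X_H] = 10461394944000 · p^{17} = 10461394944000 · 131072/827240261886336764177 = 1371195958099968000/827240261886336764177.
Numerically: E[X] ≈ 0.001658.

E[X] = 10461394944000 · (2/17)^{17} = 1371195958099968000/827240261886336764177 ≈ 0.001658.


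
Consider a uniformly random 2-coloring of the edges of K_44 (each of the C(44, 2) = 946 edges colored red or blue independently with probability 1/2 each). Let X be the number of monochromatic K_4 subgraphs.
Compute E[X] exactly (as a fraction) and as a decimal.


Let X = Σ_S X_S over the C(44, 4) = 135751 subsets S of size 4, where X_S = 1 if the K_4 on S is monochromatic.
For a fixed S, the K_4 on S has C(4, 2) = 6 edges. P[all 6 edges red] = (1/2)^6, and likewise for blue, so P[monochromatic] = 2·(1/2)^6 = 2^{1 − 6} = 1/32.
Summing: E[X] = C(44, 4) · 2^{1 − 6} = 135751 · 1/32 = 135751/32.
Numerically: E[X] ≈ 4242.218750.

E[X] = C(44,4)·2^(1−C(4,2)) = 135751/32 ≈ 4242.218750.


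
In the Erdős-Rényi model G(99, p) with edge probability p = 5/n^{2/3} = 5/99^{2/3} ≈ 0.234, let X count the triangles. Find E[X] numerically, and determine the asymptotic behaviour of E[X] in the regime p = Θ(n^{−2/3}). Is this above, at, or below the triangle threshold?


Number of potential triangles: C(99, 3) = 156849.
Each occurs with probability p³ ≈ (0.234)³ ≈ 1.27538e-02.
By linearity: E[X] = C(99, 3)·p³ ≈ 156849 · 1.27538e-02 ≈ 2000.421.
Since α = 2/3 < 1, p = c/n^{2/3} ≫ 1/n is above the triangle threshold p ~ 1/n. Asymptotically E[X] ~ (c³/6)·n^{3(1−α)} = (5³/6)·n^{1} → ∞; triangles are abundant w.h.p.

E[X] ≈ 2000.421; in regime p = Θ(1/n^{2/3}) E[X] diverges (above the triangle threshold p ~ 1/n).


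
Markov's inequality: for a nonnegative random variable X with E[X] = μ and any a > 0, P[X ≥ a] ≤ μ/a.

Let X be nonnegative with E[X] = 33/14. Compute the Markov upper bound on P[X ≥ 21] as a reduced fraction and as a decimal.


μ = E[X] = 33/14, a = 21.
Markov: P[X ≥ 21] ≤ μ/a = (33/14)/21 = 11/98.
Numerically: ≈ 0.1122.
(Since a = 21 > μ = 2.3571, the bound 11/98 is < 1 and informative.)

P[X ≥ 21] ≤ 11/98 ≈ 0.1122.


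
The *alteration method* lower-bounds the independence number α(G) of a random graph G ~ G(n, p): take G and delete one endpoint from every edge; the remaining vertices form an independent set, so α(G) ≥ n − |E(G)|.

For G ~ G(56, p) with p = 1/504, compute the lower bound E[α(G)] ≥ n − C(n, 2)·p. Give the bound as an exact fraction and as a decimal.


E[|E(G)|] = C(56, 2)·p = 1540 · (1/504) = 55/18.
E[α(G)] ≥ n − E[|E(G)|] = 56 − 55/18 = 953/18.
Numerically: ≈ 52.9444.
(This is only a lower bound; the true E[α(G)] may be larger.)

E[α(G)] ≥ 953/18 ≈ 52.9444.


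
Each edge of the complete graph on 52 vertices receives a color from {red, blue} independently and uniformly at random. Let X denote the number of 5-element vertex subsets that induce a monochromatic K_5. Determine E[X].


Let X = Σ_S X_S over the C(52, 5) = 2598960 subsets S of size 5, where X_S = 1 if the K_5 on S is monochromatic.
For a fixed S, the K_5 on S has C(5, 2) = 10 edges. P[all 10 edges red] = (1/2)^10, and likewise for blue, so P[monochromatic] = 2·(1/2)^10 = 2^{1 − 10} = 1/512.
By linearity of expectation: E[X] = C(52, 5) · 2^{1 − 10} = 2598960 · 1/512 = 162435/32.
Numerically: E[X] ≈ 5076.093750.

E[X] = C(52,5)·2^(1−C(5,2)) = 162435/32 ≈ 5076.093750.


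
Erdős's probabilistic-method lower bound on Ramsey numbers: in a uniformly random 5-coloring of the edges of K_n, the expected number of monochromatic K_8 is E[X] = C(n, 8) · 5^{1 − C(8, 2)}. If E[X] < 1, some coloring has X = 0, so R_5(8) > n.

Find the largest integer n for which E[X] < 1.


We need C(n, 8) · 5^{1 − 28} < 1, i.e. C(n, 8) < 5^{28 − 1} = 7450580596923828125.
Check values of n near the boundary:
  n = 858: C(858, 8) = 7049584530256467771; 7049584530256467771 < 7450580596923828125? YES
  n = 859: C(859, 8) = 7115855595170747139; 7115855595170747139 < 7450580596923828125? YES
  n = 860: C(860, 8) = 7182671140665308145; 7182671140665308145 < 7450580596923828125? YES
  n = 861: C(861, 8) = 7250034996615275865; 7250034996615275865 < 7450580596923828125? YES
  n = 862: C(862, 8) = 7317951015318931845; 7317951015318931845 < 7450580596923828125? YES
  n = 863: C(863, 8) = 7386423071602617757; 7386423071602617757 < 7450580596923828125? YES
  n = 864: C(864, 8) = 7455455062926006708; 7455455062926006708 < 7450580596923828125? NO
  n = 865: C(865, 8) = 7525050909487743060; 7525050909487743060 < 7450580596923828125? NO
The largest n with C(n, 8) < 7450580596923828125 is n = 863 (where E[X] = 7386423071602617757/7450580596923828125 ≈ 0.99139). Hence R_5(8) > 863, i.e. R_5(8) ≥ 864.

Largest n = 863; hence R_5(8) > 863.


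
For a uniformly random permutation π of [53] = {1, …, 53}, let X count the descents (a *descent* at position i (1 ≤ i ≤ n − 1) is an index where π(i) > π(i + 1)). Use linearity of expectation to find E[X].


Write X = Σ X_I over i = 1, …, 52, with X_I the indicator of one descent.
There are 52 indicators.
For each fixed i, the pair (π(i), π(i+1)) is a uniformly random ordered pair of distinct values from {1, …, 53}; by symmetry P[π(i) > π(i+1)] = 1/2.
By linearity: E[X] = 52 · (1/2) = (53 − 1) · (1/2) = 26 ≈ 26.000.

E[X] = 26 = 26.000.


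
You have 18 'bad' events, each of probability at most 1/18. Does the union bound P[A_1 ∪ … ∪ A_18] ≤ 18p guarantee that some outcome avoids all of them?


Union bound: P[∪_{i=1}^{18} A_i] ≤ Σ_i P[A_i] ≤ 18·p = 18·(1/18) = 1.
Numerically: 1 ≈ 1.0000000.
Is 1 < 1? NO.
Since the bound 1 is ≥ 1, the union bound is uninformative here; it does NOT by itself certify existence.

18·p = 1 ≈ 1.0000000; existence NOT certified by the union bound.


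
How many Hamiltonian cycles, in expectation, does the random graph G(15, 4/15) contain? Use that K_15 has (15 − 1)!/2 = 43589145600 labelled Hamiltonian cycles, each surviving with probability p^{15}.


K_15 has (15 − 1)!/2 = 43589145600 labelled Hamiltonian cycles.
For each such Hamiltonian cycle H, let X_H = 1 if all 15 edges of H are present in G. Then P[X_H = 1] = p^{15} = (4/15)^{15} = 1073741824/437893890380859375.
By linearity: E[X] = Σ_H E[X_H] = 43589145600 · p^{15} = 43589145600 · 1073741824/437893890380859375 = 7704277975826432/72081298828125.
Numerically: E[X] ≈ 106.9.

E[X] = 43589145600 · (4/15)^{15} = 7704277975826432/72081298828125 ≈ 106.9.
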